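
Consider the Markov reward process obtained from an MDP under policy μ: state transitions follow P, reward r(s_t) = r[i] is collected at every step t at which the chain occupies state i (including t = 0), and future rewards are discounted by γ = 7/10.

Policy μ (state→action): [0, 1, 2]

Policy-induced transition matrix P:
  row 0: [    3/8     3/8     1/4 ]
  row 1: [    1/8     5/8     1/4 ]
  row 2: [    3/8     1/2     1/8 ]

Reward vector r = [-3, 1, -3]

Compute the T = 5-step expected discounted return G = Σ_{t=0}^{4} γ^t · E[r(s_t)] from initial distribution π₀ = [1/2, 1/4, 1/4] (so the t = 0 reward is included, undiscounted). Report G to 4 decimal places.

G = -3.7429

t=0: π = [0.5000, 0.2500, 0.2500], E[r] = -2.0000, γ^t·E[r] = -2.000000, running G = -2.000000
t=1: π = [0.3125, 0.4688, 0.2188], E[r] = -1.1250, γ^t·E[r] = -0.787500, running G = -2.787500
t=2: π = [0.2578, 0.5195, 0.2227], E[r] = -0.9219, γ^t·E[r] = -0.451719, running G = -3.239219
t=3: π = [0.2451, 0.5327, 0.2222], E[r] = -0.8691, γ^t·E[r] = -0.298115, running G = -3.537334
t=4: π = [0.2418, 0.5359, 0.2222], E[r] = -0.8562, γ^t·E[r] = -0.205574, running G = -3.742908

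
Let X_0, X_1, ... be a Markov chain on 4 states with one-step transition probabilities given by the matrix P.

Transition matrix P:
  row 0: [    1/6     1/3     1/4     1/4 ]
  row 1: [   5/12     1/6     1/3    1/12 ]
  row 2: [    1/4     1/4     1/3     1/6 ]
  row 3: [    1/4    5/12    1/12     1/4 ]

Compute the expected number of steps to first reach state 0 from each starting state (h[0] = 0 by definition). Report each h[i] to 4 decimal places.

First-step conditioning: h[0] = 0; for i ≠ 0, h[i] = 1 + Σ_k P[i][k]·h[k].
  h[1] = 1 + 1/6·h[1] + 1/3·h[2] + 1/12·h[3]
  h[2] = 1 + 1/4·h[1] + 1/3·h[2] + 1/6·h[3]
  h[3] = 1 + 5/12·h[1] + 1/12·h[2] + 1/4·h[3]
Solving the 3×3 linear system over states ≠ 0 gives exactly h = [0, 1476/509, 1740/509, 1692/509] (h[0] = 0 is the target).

h = [0.0000, 2.8998, 3.4185, 3.3242]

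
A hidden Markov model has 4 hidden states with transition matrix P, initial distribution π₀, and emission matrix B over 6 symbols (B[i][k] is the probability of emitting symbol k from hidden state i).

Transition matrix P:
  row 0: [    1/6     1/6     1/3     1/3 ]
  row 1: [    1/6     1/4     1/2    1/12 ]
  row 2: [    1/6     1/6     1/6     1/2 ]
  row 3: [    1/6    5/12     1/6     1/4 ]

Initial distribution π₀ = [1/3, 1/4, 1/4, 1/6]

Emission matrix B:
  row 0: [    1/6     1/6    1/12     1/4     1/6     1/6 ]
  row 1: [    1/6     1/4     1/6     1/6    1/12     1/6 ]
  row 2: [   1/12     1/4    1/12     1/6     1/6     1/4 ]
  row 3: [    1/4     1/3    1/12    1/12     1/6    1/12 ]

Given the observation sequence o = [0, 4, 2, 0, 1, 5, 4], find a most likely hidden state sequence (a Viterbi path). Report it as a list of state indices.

path = [1, 2, 3, 3, 1, 2, 3]

t=0: δ = [5.556e-02, 4.167e-02, 2.083e-02, 4.167e-02]  (obs o_0=0)
t=1: δ = [1.543e-03, 1.447e-03, 3.472e-03, 3.086e-03]  ψ = [0, 3, 1, 0]  (obs o_1=4)
t=2: δ = [4.823e-05, 2.143e-04, 6.028e-05, 1.447e-04]  ψ = [2, 3, 1, 2]  (obs o_2=2)
t=3: δ = [5.954e-06, 1.005e-05, 8.931e-06, 9.042e-06]  ψ = [1, 3, 1, 3]  (obs o_3=0)
t=4: δ = [2.791e-07, 9.419e-07, 1.256e-06, 1.488e-06]  ψ = [1, 3, 1, 2]  (obs o_4=1)
t=5: δ = [4.135e-08, 1.034e-07, 1.177e-07, 5.233e-08]  ψ = [3, 3, 1, 2]  (obs o_5=5)
t=6: δ = [3.270e-09, 2.153e-09, 8.614e-09, 9.811e-09]  ψ = [2, 1, 1, 2]  (obs o_6=4)
backtrack: best end state = 3; path = [1, 2, 3, 3, 1, 2, 3]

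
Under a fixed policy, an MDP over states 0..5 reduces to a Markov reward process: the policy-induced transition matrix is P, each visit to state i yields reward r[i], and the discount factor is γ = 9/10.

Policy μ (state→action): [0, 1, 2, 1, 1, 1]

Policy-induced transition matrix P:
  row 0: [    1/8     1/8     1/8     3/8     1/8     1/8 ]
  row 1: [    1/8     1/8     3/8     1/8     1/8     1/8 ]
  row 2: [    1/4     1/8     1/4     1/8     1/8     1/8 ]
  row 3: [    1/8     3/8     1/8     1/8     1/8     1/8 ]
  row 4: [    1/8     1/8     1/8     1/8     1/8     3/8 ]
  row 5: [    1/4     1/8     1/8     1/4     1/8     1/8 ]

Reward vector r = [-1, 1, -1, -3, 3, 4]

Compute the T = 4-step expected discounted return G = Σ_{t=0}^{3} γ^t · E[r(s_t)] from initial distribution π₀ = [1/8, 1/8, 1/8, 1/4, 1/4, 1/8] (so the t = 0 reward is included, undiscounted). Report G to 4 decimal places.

t=0: π = [0.1250, 0.1250, 0.1250, 0.2500, 0.2500, 0.1250], E[r] = 0.3750, γ^t·E[r] = 0.375000, running G = 0.375000
t=1: π = [0.1563, 0.1875, 0.1719, 0.1719, 0.1250, 0.1875], E[r] = 0.4688, γ^t·E[r] = 0.421875, running G = 0.796875
t=2: π = [0.1699, 0.1680, 0.1934, 0.1875, 0.1250, 0.1563], E[r] = 0.2422, γ^t·E[r] = 0.196172, running G = 0.993047
t=3: π = [0.1687, 0.1719, 0.1912, 0.1870, 0.1250, 0.1563], E[r] = 0.2510, γ^t·E[r] = 0.182962, running G = 1.176009

G = 1.1760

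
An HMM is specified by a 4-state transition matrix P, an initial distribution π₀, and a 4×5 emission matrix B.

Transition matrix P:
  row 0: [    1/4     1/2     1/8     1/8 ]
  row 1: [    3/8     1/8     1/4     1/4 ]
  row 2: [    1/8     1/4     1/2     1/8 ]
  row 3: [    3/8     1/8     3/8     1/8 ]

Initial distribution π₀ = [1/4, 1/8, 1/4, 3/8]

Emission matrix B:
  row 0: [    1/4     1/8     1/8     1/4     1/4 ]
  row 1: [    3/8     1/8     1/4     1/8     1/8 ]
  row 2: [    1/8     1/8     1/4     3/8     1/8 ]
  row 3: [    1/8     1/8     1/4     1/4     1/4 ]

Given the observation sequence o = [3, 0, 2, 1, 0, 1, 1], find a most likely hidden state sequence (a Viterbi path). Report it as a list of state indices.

t=0: δ = [6.250e-02, 1.562e-02, 9.375e-02, 9.375e-02]  (obs o_0=3)
t=1: δ = [8.789e-03, 1.172e-02, 5.859e-03, 1.465e-03]  ψ = [3, 0, 2, 2]  (obs o_1=0)
t=2: δ = [5.493e-04, 1.099e-03, 7.324e-04, 7.324e-04]  ψ = [1, 0, 1, 1]  (obs o_2=2)
t=3: δ = [5.150e-05, 3.433e-05, 4.578e-05, 3.433e-05]  ψ = [1, 0, 2, 1]  (obs o_3=1)
t=4: δ = [3.219e-06, 9.656e-06, 2.861e-06, 1.073e-06]  ψ = [0, 0, 2, 1]  (obs o_4=0)
t=5: δ = [4.526e-07, 2.012e-07, 3.017e-07, 3.017e-07]  ψ = [1, 0, 1, 1]  (obs o_5=1)
t=6: δ = [1.414e-08, 2.829e-08, 1.886e-08, 7.072e-09]  ψ = [0, 0, 2, 0]  (obs o_6=1)
backtrack: best end state = 1; path = [3, 0, 1, 0, 1, 0, 1]

path = [3, 0, 1, 0, 1, 0, 1]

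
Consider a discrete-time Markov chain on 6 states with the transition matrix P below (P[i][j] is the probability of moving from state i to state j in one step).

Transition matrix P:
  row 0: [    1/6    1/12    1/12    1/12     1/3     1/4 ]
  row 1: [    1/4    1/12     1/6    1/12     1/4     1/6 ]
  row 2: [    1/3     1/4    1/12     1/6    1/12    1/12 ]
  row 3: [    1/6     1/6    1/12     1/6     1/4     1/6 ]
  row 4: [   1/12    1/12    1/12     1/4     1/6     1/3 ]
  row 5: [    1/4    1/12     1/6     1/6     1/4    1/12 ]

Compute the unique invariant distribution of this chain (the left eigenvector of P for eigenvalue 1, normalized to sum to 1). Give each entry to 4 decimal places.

Balance equations π_j = Σ_i π_i·P[i][j]:
  π_0 = 1/6·π_0 + 1/4·π_1 + 1/3·π_2 + 1/6·π_3 + 1/12·π_4 + 1/4·π_5
  π_1 = 1/12·π_0 + 1/12·π_1 + 1/4·π_2 + 1/6·π_3 + 1/12·π_4 + 1/12·π_5
  π_2 = 1/12·π_0 + 1/6·π_1 + 1/12·π_2 + 1/12·π_3 + 1/12·π_4 + 1/6·π_5
  π_3 = 1/12·π_0 + 1/12·π_1 + 1/6·π_2 + 1/6·π_3 + 1/4·π_4 + 1/6·π_5
  π_4 = 1/3·π_0 + 1/4·π_1 + 1/12·π_2 + 1/4·π_3 + 1/6·π_4 + 1/4·π_5
  normalize: π_0 + π_1 + π_2 + π_3 + π_4 + π_5 = 1
Solving the linear system gives exactly π = [1650/8609, 989/8609, 940/8609, 1379/8609, 1969/8609, 1682/8609].

π = [0.1917, 0.1149, 0.1092, 0.1602, 0.2287, 0.1954]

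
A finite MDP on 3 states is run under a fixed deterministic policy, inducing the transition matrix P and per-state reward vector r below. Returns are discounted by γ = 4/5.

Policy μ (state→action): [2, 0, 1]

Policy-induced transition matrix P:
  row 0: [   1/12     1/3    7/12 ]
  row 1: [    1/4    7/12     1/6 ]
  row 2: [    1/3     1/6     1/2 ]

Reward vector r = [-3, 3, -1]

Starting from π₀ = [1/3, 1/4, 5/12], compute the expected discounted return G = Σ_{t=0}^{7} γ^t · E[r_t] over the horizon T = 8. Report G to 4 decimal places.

G = -1.0028

t=0: π = [0.3333, 0.2500, 0.4167], E[r] = -0.6667, γ^t·E[r] = -0.666667, running G = -0.666667
t=1: π = [0.2292, 0.3264, 0.4444], E[r] = -0.1528, γ^t·E[r] = -0.122222, running G = -0.788889
t=2: π = [0.2488, 0.3409, 0.4103], E[r] = -0.1343, γ^t·E[r] = -0.085926, running G = -0.874815
t=3: π = [0.2427, 0.3502, 0.4071], E[r] = -0.0848, γ^t·E[r] = -0.043407, running G = -0.918222
t=4: π = [0.2435, 0.3530, 0.4035], E[r] = -0.0749, γ^t·E[r] = -0.030663, running G = -0.948886
t=5: π = [0.2430, 0.3543, 0.4026], E[r] = -0.0687, γ^t·E[r] = -0.022525, running G = -0.971411
t=6: π = [0.2430, 0.3548, 0.4021], E[r] = -0.0668, γ^t·E[r] = -0.017518, running G = -0.988929
t=7: π = [0.2430, 0.3550, 0.4020], E[r] = -0.0660, γ^t·E[r] = -0.013832, running G = -1.002761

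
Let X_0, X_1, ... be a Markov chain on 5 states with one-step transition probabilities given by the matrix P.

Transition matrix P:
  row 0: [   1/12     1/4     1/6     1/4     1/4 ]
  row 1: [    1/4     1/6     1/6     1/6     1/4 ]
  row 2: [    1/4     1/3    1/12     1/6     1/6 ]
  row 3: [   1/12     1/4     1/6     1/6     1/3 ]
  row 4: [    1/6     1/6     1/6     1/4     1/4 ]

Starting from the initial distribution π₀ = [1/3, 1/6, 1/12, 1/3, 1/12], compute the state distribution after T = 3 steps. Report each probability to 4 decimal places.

t=0: π = [0.3333, 0.1667, 0.0833, 0.3333, 0.0833]
t=1: π = [0.1319, 0.2361, 0.1597, 0.2014, 0.2708]
t=2: π = [0.1719, 0.2211, 0.1534, 0.2002, 0.2535]
t=3: π = [0.1669, 0.2232, 0.1539, 0.2021, 0.2539]

π = [0.1669, 0.2232, 0.1539, 0.2021, 0.2539]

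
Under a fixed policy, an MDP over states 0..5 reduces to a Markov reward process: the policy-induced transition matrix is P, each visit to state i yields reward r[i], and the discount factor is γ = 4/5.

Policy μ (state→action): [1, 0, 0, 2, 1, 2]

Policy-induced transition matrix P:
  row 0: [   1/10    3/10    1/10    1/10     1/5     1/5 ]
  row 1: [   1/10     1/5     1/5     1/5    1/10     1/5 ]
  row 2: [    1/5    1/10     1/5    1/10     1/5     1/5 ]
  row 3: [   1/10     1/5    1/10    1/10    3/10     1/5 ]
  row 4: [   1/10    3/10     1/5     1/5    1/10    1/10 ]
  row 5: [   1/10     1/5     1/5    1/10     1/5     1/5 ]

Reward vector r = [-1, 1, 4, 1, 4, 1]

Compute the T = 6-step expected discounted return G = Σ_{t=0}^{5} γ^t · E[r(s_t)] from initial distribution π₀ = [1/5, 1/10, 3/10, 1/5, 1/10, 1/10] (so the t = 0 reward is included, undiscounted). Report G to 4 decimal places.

t=0: π = [0.2000, 0.1000, 0.3000, 0.2000, 0.1000, 0.1000], E[r] = 1.8000, γ^t·E[r] = 1.800000, running G = 1.800000
t=1: π = [0.1300, 0.2000, 0.1600, 0.1200, 0.2000, 0.1900], E[r] = 1.8200, γ^t·E[r] = 1.456000, running G = 3.256000
t=2: π = [0.1160, 0.2170, 0.1750, 0.1400, 0.1720, 0.1800], E[r] = 1.8090, γ^t·E[r] = 1.157760, running G = 4.413760
t=3: π = [0.1175, 0.2113, 0.1744, 0.1389, 0.1751, 0.1828], E[r] = 1.8135, γ^t·E[r] = 0.928512, running G = 5.342272
t=4: π = [0.1174, 0.2118, 0.1744, 0.1386, 0.1753, 0.1825], E[r] = 1.8140, γ^t·E[r] = 0.742994, running G = 6.085266
t=5: π = [0.1174, 0.2118, 0.1744, 0.1387, 0.1752, 0.1825], E[r] = 1.8138, γ^t·E[r] = 0.594338, running G = 6.679604

G = 6.6796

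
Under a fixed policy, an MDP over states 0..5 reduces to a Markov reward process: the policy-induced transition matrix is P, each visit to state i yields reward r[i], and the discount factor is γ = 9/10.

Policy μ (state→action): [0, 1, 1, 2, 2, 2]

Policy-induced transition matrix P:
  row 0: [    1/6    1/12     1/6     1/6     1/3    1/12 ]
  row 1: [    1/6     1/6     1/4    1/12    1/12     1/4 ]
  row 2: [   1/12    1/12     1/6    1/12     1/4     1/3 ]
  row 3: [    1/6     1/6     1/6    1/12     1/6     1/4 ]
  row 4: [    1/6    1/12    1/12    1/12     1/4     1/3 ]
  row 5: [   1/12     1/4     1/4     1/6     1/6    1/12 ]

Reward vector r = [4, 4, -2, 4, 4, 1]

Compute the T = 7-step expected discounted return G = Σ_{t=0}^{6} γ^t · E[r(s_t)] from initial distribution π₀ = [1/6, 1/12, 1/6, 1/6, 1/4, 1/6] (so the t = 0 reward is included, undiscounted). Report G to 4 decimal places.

t=0: π = [0.1667, 0.0833, 0.1667, 0.1667, 0.2500, 0.1667], E[r] = 2.5000, γ^t·E[r] = 2.500000, running G = 2.500000
t=1: π = [0.1389, 0.1319, 0.1667, 0.1111, 0.2222, 0.2292], E[r] = 2.3125, γ^t·E[r] = 2.081250, running G = 4.581250
t=2: π = [0.1337, 0.1418, 0.1782, 0.1140, 0.2112, 0.2211], E[r] = 2.2674, γ^t·E[r] = 1.836563, running G = 6.417813
t=3: π = [0.1334, 0.1415, 0.1793, 0.1129, 0.2096, 0.2233], E[r] = 2.2542, γ^t·E[r] = 1.643309, running G = 8.061121
t=4: π = [0.1331, 0.1418, 0.1796, 0.1131, 0.2095, 0.2230], E[r] = 2.2535, γ^t·E[r] = 1.478535, running G = 9.539656
t=5: π = [0.1331, 0.1417, 0.1796, 0.1130, 0.2095, 0.2231], E[r] = 2.2532, γ^t·E[r] = 1.330467, running G = 10.870123
t=6: π = [0.1331, 0.1417, 0.1796, 0.1130, 0.2095, 0.2231], E[r] = 2.2532, γ^t·E[r] = 1.197423, running G = 12.067546

G = 12.0675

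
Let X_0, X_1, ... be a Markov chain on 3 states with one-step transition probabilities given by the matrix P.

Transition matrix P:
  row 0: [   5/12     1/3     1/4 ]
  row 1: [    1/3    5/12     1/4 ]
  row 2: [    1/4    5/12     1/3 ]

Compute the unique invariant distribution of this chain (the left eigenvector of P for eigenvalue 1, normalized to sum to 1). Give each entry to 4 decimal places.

π = [0.3388, 0.3884, 0.2727]

Balance equations π_j = Σ_i π_i·P[i][j]:
  π_0 = 5/12·π_0 + 1/3·π_1 + 1/4·π_2
  π_1 = 1/3·π_0 + 5/12·π_1 + 5/12·π_2
  normalize: π_0 + π_1 + π_2 = 1
Solving the linear system gives exactly π = [41/121, 47/121, 3/11].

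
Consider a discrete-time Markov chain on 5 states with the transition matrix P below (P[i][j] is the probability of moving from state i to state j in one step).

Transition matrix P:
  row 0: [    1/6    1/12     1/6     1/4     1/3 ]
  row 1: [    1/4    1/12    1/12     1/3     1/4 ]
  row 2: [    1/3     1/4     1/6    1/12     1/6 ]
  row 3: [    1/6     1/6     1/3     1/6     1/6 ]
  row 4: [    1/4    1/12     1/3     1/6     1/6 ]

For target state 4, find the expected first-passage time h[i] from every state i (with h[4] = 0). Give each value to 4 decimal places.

h = [3.9187, 4.2561, 4.5081, 4.6382, 0.0000]

First-step conditioning: h[4] = 0; for i ≠ 4, h[i] = 1 + Σ_k P[i][k]·h[k].
  h[0] = 1 + 1/6·h[0] + 1/12·h[1] + 1/6·h[2] + 1/4·h[3]
  h[1] = 1 + 1/4·h[0] + 1/12·h[1] + 1/12·h[2] + 1/3·h[3]
  h[2] = 1 + 1/3·h[0] + 1/4·h[1] + 1/6·h[2] + 1/12·h[3]
  h[3] = 1 + 1/6·h[0] + 1/6·h[1] + 1/3·h[2] + 1/6·h[3]
Solving the 4×4 linear system over states ≠ 4 gives exactly h = [482/123, 349/82, 1109/246, 1141/246, 0] (h[4] = 0 is the target).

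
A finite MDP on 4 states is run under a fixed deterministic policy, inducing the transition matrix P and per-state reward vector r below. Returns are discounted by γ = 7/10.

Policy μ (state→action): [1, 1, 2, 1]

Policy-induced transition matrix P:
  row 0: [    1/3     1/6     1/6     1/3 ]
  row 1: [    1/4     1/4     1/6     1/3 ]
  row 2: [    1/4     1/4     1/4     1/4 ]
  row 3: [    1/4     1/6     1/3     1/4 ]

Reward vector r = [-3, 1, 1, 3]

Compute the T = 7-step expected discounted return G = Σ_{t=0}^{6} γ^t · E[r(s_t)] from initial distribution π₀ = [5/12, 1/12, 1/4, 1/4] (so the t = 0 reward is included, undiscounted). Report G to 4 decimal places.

t=0: π = [0.4167, 0.0833, 0.2500, 0.2500], E[r] = -0.1667, γ^t·E[r] = -0.166667, running G = -0.166667
t=1: π = [0.2847, 0.1944, 0.2292, 0.2917], E[r] = 0.4444, γ^t·E[r] = 0.311111, running G = 0.144444
t=2: π = [0.2737, 0.2020, 0.2344, 0.2899], E[r] = 0.4850, γ^t·E[r] = 0.237627, running G = 0.382072
t=3: π = [0.2728, 0.2030, 0.2345, 0.2896], E[r] = 0.4880, γ^t·E[r] = 0.167398, running G = 0.549470
t=4: π = [0.2727, 0.2031, 0.2345, 0.2897], E[r] = 0.4884, γ^t·E[r] = 0.117258, running G = 0.666727
t=5: π = [0.2727, 0.2031, 0.2345, 0.2897], E[r] = 0.4884, γ^t·E[r] = 0.082085, running G = 0.748812
t=6: π = [0.2727, 0.2031, 0.2345, 0.2897], E[r] = 0.4884, γ^t·E[r] = 0.057460, running G = 0.806272

G = 0.8063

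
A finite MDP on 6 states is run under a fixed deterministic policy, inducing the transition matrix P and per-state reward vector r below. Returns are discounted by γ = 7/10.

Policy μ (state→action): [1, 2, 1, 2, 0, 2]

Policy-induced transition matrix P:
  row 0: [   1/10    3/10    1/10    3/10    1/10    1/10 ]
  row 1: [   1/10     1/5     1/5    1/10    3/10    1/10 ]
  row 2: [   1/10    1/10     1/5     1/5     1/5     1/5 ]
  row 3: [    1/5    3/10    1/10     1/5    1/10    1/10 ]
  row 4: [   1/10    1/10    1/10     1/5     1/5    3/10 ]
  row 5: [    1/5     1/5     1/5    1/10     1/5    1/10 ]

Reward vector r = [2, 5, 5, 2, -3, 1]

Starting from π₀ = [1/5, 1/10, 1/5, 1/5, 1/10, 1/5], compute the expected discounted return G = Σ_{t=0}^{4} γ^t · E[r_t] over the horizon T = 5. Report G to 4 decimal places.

G = 5.7597

t=0: π = [0.2000, 0.1000, 0.2000, 0.2000, 0.1000, 0.2000], E[r] = 2.2000, γ^t·E[r] = 2.200000, running G = 2.200000
t=1: π = [0.1400, 0.2100, 0.1500, 0.1900, 0.1700, 0.1400], E[r] = 2.0900, γ^t·E[r] = 1.463000, running G = 3.663000
t=2: π = [0.1330, 0.2010, 0.1500, 0.1790, 0.1880, 0.1490], E[r] = 1.9640, γ^t·E[r] = 0.962360, running G = 4.625360
t=3: π = [0.1328, 0.1974, 0.1500, 0.1783, 0.1889, 0.1526], E[r] = 1.9451, γ^t·E[r] = 0.667169, running G = 5.292529
t=4: π = [0.1331, 0.1972, 0.1500, 0.1783, 0.1886, 0.1528], E[r] = 1.9457, γ^t·E[r] = 0.467170, running G = 5.759699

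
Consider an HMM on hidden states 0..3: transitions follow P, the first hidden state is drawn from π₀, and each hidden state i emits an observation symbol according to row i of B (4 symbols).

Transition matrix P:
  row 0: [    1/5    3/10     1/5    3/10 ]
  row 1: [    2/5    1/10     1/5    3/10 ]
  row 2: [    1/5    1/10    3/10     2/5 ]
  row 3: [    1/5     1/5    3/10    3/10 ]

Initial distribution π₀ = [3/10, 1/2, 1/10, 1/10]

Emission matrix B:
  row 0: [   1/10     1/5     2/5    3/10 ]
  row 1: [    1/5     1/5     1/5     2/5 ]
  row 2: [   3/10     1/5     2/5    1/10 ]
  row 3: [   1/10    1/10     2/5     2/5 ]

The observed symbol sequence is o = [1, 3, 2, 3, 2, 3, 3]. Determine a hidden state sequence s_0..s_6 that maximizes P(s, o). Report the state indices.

path = [1, 3, 2, 3, 2, 3, 3]

t=0: δ = [6.000e-02, 1.000e-01, 2.000e-02, 1.000e-02]  (obs o_0=1)
t=1: δ = [1.200e-02, 7.200e-03, 2.000e-03, 1.200e-02]  ψ = [1, 0, 1, 1]  (obs o_1=3)
t=2: δ = [1.152e-03, 7.200e-04, 1.440e-03, 1.440e-03]  ψ = [1, 0, 3, 0]  (obs o_2=2)
t=3: δ = [8.640e-05, 1.382e-04, 4.320e-05, 2.304e-04]  ψ = [1, 0, 2, 2]  (obs o_3=3)
t=4: δ = [2.212e-05, 9.216e-06, 2.765e-05, 2.765e-05]  ψ = [1, 3, 3, 3]  (obs o_4=2)
t=5: δ = [1.659e-06, 2.654e-06, 8.294e-07, 4.424e-06]  ψ = [2, 0, 2, 2]  (obs o_5=3)
t=6: δ = [3.185e-07, 3.539e-07, 1.327e-07, 5.308e-07]  ψ = [1, 3, 3, 3]  (obs o_6=3)
backtrack: best end state = 3; path = [1, 3, 2, 3, 2, 3, 3]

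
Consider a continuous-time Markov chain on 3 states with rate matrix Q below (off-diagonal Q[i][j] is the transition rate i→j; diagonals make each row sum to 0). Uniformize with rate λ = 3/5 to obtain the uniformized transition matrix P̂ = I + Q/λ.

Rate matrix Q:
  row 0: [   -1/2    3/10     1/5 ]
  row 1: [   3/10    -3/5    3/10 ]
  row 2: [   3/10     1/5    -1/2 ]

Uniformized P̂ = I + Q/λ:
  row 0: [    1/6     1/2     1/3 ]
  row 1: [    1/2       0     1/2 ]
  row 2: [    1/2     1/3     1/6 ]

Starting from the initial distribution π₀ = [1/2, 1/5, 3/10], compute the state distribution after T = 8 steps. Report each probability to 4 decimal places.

π = [0.3750, 0.2968, 0.3282]

t=0: π = [0.5000, 0.2000, 0.3000]
t=1: π = [0.3333, 0.3500, 0.3167]
t=2: π = [0.3889, 0.2722, 0.3389]
t=3: π = [0.3704, 0.3074, 0.3222]
t=4: π = [0.3765, 0.2926, 0.3309]
t=5: π = [0.3745, 0.2986, 0.3270]
t=6: π = [0.3752, 0.2962, 0.3286]
t=7: π = [0.3749, 0.2971, 0.3279]
t=8: π = [0.3750, 0.2968, 0.3282]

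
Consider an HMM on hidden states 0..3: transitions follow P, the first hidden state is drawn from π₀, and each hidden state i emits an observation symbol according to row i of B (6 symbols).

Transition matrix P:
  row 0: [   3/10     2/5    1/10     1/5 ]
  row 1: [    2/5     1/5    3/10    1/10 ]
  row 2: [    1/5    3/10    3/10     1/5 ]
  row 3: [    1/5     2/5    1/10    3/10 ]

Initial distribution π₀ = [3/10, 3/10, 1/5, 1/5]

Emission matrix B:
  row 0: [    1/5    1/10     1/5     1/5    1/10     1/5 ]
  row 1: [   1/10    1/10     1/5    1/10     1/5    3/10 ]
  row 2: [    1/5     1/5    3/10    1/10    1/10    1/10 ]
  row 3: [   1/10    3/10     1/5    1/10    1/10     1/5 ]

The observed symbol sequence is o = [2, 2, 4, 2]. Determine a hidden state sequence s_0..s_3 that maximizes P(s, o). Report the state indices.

path = [1, 0, 1, 2]

t=0: δ = [6.000e-02, 6.000e-02, 6.000e-02, 4.000e-02]  (obs o_0=2)
t=1: δ = [4.800e-03, 4.800e-03, 5.400e-03, 2.400e-03]  ψ = [1, 0, 1, 0]  (obs o_1=2)
t=2: δ = [1.920e-04, 3.840e-04, 1.620e-04, 1.080e-04]  ψ = [1, 0, 2, 2]  (obs o_2=4)
t=3: δ = [3.072e-05, 1.536e-05, 3.456e-05, 7.680e-06]  ψ = [1, 0, 1, 0]  (obs o_3=2)
backtrack: best end state = 2; path = [1, 0, 1, 2]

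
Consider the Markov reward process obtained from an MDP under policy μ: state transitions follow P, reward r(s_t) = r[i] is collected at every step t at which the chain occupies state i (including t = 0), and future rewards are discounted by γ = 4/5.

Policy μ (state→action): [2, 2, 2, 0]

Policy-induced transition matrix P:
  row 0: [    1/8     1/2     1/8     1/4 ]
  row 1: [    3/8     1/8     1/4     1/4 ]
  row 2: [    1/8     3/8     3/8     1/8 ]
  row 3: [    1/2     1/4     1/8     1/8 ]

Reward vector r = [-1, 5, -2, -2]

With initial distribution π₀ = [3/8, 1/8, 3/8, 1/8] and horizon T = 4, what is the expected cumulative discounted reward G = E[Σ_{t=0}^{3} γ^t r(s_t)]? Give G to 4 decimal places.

t=0: π = [0.3750, 0.1250, 0.3750, 0.1250], E[r] = -0.7500, γ^t·E[r] = -0.750000, running G = -0.750000
t=1: π = [0.2031, 0.3750, 0.2344, 0.1875], E[r] = 0.8281, γ^t·E[r] = 0.662500, running G = -0.087500
t=2: π = [0.2891, 0.2832, 0.2305, 0.1973], E[r] = 0.2715, γ^t·E[r] = 0.173750, running G = 0.086250
t=3: π = [0.2698, 0.3157, 0.2180, 0.1965], E[r] = 0.4795, γ^t·E[r] = 0.245500, running G = 0.331750

G = 0.3318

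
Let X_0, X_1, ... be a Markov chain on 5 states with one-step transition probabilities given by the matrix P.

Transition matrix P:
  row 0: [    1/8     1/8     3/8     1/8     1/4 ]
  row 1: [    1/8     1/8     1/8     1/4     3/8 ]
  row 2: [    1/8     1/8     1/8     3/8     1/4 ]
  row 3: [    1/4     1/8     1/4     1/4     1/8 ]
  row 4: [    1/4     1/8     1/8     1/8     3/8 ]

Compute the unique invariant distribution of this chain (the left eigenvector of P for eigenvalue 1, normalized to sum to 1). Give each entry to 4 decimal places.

Balance equations π_j = Σ_i π_i·P[i][j]:
  π_0 = 1/8·π_0 + 1/8·π_1 + 1/8·π_2 + 1/4·π_3 + 1/4·π_4
  π_1 = 1/8·π_0 + 1/8·π_1 + 1/8·π_2 + 1/8·π_3 + 1/8·π_4
  π_2 = 3/8·π_0 + 1/8·π_1 + 1/8·π_2 + 1/4·π_3 + 1/8·π_4
  π_3 = 1/8·π_0 + 1/4·π_1 + 3/8·π_2 + 1/4·π_3 + 1/8·π_4
  normalize: π_0 + π_1 + π_2 + π_3 + π_4 = 1
Solving the linear system gives exactly π = [149/800, 1/8, 159/800, 87/400, 109/400].

π = [0.1863, 0.1250, 0.1988, 0.2175, 0.2725]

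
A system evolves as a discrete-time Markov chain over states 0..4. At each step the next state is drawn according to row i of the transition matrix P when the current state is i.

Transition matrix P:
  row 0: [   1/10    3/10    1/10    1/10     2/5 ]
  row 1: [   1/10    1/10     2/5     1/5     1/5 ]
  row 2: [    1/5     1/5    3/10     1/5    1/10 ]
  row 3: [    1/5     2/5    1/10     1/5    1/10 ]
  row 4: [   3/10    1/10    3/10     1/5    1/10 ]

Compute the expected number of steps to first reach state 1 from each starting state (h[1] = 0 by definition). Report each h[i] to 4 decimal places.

h = [3.9751, 0.0000, 4.1699, 3.3359, 4.5674]

First-step conditioning: h[1] = 0; for i ≠ 1, h[i] = 1 + Σ_k P[i][k]·h[k].
  h[0] = 1 + 1/10·h[0] + 1/10·h[2] + 1/10·h[3] + 2/5·h[4]
  h[2] = 1 + 1/5·h[0] + 3/10·h[2] + 1/5·h[3] + 1/10·h[4]
  h[3] = 1 + 1/5·h[0] + 1/10·h[2] + 1/5·h[3] + 1/10·h[4]
  h[4] = 1 + 3/10·h[0] + 3/10·h[2] + 1/5·h[3] + 1/10·h[4]
Solving the 4×4 linear system over states ≠ 1 gives exactly h = [5100/1283, 0, 5350/1283, 4280/1283, 5860/1283] (h[1] = 0 is the target).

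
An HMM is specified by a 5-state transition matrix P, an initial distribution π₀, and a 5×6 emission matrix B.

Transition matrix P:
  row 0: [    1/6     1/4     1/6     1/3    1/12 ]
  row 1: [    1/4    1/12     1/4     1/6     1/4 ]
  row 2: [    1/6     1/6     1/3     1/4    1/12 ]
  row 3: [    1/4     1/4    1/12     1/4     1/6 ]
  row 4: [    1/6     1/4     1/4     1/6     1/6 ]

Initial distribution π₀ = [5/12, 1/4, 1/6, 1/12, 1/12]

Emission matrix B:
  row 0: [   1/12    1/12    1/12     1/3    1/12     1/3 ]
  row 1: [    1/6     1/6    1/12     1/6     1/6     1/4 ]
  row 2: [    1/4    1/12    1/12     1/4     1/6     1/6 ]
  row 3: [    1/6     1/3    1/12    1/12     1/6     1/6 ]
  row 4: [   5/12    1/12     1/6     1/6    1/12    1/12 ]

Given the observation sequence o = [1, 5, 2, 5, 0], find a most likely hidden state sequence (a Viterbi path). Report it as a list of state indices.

t=0: δ = [3.472e-02, 4.167e-02, 1.389e-02, 2.778e-02, 6.944e-03]  (obs o_0=1)
t=1: δ = [3.472e-03, 2.170e-03, 1.736e-03, 1.929e-03, 8.681e-04]  ψ = [1, 0, 1, 0, 1]  (obs o_1=5)
t=2: δ = [4.823e-05, 7.234e-05, 4.823e-05, 9.645e-05, 9.042e-05]  ψ = [0, 0, 0, 0, 1]  (obs o_2=2)
t=3: δ = [8.038e-06, 6.028e-06, 3.768e-06, 4.019e-06, 1.507e-06]  ψ = [3, 3, 4, 3, 1]  (obs o_3=5)
t=4: δ = [1.256e-07, 3.349e-07, 3.768e-07, 4.465e-07, 6.279e-07]  ψ = [1, 0, 1, 0, 1]  (obs o_4=0)
backtrack: best end state = 4; path = [1, 0, 3, 1, 4]

path = [1, 0, 3, 1, 4]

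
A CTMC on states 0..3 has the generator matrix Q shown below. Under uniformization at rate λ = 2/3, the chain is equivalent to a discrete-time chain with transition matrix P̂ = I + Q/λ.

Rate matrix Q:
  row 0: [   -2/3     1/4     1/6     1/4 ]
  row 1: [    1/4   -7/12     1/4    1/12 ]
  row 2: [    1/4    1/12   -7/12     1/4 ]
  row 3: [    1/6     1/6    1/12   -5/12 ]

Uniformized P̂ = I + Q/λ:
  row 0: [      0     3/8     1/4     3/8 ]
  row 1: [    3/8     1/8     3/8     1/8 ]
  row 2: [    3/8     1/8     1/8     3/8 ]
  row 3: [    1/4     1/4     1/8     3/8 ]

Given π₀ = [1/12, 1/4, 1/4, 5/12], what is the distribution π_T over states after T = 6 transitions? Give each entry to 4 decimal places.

t=0: π = [0.0833, 0.2500, 0.2500, 0.4167]
t=1: π = [0.2917, 0.1979, 0.1979, 0.3125]
t=2: π = [0.2266, 0.2370, 0.2109, 0.3255]
t=3: π = [0.2493, 0.2223, 0.2126, 0.3158]
t=4: π = [0.2420, 0.2268, 0.2118, 0.3194]
t=5: π = [0.2443, 0.2254, 0.2120, 0.3183]
t=6: π = [0.2436, 0.2259, 0.2119, 0.3186]

π = [0.2436, 0.2259, 0.2119, 0.3186]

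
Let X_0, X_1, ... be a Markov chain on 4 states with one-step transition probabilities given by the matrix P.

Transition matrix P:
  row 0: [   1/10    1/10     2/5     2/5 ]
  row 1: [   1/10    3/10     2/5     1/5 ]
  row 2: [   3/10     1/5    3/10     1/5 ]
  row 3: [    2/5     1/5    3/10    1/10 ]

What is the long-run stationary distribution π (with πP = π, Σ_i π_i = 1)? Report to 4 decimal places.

π = [0.2361, 0.1960, 0.3432, 0.2247]

Balance equations π_j = Σ_i π_i·P[i][j]:
  π_0 = 1/10·π_0 + 1/10·π_1 + 3/10·π_2 + 2/5·π_3
  π_1 = 1/10·π_0 + 3/10·π_1 + 1/5·π_2 + 1/5·π_3
  π_2 = 2/5·π_0 + 2/5·π_1 + 3/10·π_2 + 3/10·π_3
  normalize: π_0 + π_1 + π_2 + π_3 = 1
Solving the linear system gives exactly π = [271/1148, 225/1148, 197/574, 129/574].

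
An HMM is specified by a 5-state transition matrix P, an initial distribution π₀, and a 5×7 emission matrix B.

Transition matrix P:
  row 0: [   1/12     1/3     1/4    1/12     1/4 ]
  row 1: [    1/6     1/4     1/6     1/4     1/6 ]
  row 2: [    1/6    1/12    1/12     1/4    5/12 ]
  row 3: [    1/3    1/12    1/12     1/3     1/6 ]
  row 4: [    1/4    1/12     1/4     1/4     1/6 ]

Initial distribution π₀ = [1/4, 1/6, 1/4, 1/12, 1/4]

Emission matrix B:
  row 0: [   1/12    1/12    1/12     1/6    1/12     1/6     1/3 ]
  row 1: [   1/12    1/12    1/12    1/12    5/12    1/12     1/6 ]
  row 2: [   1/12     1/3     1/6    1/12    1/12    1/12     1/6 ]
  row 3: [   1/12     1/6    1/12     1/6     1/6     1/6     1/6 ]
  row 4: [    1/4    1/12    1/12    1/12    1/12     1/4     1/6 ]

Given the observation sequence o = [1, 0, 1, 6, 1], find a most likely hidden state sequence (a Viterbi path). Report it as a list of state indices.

t=0: δ = [2.083e-02, 1.389e-02, 8.333e-02, 1.389e-02, 2.083e-02]  (obs o_0=1)
t=1: δ = [1.157e-03, 5.787e-04, 5.787e-04, 1.736e-03, 8.681e-03]  ψ = [2, 0, 2, 2, 2]  (obs o_1=0)
t=2: δ = [1.808e-04, 6.028e-05, 7.234e-04, 3.617e-04, 1.206e-04]  ψ = [4, 4, 4, 4, 4]  (obs o_2=1)
t=3: δ = [4.019e-05, 1.005e-05, 1.005e-05, 3.014e-05, 5.023e-05]  ψ = [2, 0, 2, 2, 2]  (obs o_3=6)
t=4: δ = [1.047e-06, 1.116e-06, 4.186e-06, 2.093e-06, 8.372e-07]  ψ = [4, 0, 4, 4, 0]  (obs o_4=1)
backtrack: best end state = 2; path = [2, 4, 2, 4, 2]

path = [2, 4, 2, 4, 2]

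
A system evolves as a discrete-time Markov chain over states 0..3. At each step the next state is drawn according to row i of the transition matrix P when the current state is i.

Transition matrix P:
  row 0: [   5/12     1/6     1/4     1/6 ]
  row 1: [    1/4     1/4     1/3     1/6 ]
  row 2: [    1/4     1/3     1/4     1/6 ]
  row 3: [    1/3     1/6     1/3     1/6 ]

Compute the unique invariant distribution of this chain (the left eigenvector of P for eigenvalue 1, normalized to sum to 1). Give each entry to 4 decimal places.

π = [0.3167, 0.2333, 0.2833, 0.1667]

Balance equations π_j = Σ_i π_i·P[i][j]:
  π_0 = 5/12·π_0 + 1/4·π_1 + 1/4·π_2 + 1/3·π_3
  π_1 = 1/6·π_0 + 1/4·π_1 + 1/3·π_2 + 1/6·π_3
  π_2 = 1/4·π_0 + 1/3·π_1 + 1/4·π_2 + 1/3·π_3
  normalize: π_0 + π_1 + π_2 + π_3 = 1
Solving the linear system gives exactly π = [19/60, 7/30, 17/60, 1/6].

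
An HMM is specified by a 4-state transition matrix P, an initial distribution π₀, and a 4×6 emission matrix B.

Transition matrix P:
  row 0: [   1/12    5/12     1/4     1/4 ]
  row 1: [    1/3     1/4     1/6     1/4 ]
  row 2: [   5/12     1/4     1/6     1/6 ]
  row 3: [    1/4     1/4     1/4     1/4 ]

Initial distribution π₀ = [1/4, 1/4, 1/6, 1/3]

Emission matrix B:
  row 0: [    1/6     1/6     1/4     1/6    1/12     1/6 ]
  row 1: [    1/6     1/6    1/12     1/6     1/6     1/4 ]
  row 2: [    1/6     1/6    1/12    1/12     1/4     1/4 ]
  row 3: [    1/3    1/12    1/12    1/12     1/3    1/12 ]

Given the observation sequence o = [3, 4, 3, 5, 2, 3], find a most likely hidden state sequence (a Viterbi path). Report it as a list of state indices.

t=0: δ = [4.167e-02, 4.167e-02, 1.389e-02, 2.778e-02]  (obs o_0=3)
t=1: δ = [1.157e-03, 2.894e-03, 2.604e-03, 3.472e-03]  ψ = [1, 0, 0, 0]  (obs o_1=4)
t=2: δ = [1.808e-04, 1.447e-04, 7.234e-05, 7.234e-05]  ψ = [2, 3, 3, 3]  (obs o_2=3)
t=3: δ = [8.038e-06, 1.884e-05, 1.130e-05, 3.768e-06]  ψ = [1, 0, 0, 0]  (obs o_3=5)
t=4: δ = [1.570e-06, 3.925e-07, 2.616e-07, 3.925e-07]  ψ = [1, 1, 1, 1]  (obs o_4=2)
t=5: δ = [2.180e-08, 1.090e-07, 3.270e-08, 3.270e-08]  ψ = [0, 0, 0, 0]  (obs o_5=3)
backtrack: best end state = 1; path = [0, 2, 0, 1, 0, 1]

path = [0, 2, 0, 1, 0, 1]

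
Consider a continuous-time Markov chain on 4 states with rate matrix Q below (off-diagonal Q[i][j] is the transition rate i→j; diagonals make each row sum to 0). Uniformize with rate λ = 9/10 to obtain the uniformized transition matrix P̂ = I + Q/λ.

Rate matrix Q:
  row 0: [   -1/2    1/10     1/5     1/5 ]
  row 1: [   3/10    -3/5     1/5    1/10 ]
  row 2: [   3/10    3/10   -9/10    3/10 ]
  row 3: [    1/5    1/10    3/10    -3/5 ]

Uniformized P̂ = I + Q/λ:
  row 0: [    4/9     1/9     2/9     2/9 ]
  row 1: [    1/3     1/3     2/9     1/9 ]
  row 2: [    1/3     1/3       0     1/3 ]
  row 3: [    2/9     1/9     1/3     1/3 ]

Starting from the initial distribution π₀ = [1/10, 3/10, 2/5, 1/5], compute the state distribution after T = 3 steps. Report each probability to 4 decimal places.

π = [0.3447, 0.2047, 0.2007, 0.2499]

t=0: π = [0.1000, 0.3000, 0.4000, 0.2000]
t=1: π = [0.3222, 0.2667, 0.1556, 0.2556]
t=2: π = [0.3407, 0.2049, 0.2160, 0.2383]
t=3: π = [0.3447, 0.2047, 0.2007, 0.2499]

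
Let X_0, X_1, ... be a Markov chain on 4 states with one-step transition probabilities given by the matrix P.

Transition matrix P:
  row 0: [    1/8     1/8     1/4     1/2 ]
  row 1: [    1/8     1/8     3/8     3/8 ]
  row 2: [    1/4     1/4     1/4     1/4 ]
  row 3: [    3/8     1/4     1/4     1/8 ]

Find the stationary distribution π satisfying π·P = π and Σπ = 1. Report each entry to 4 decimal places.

π = [0.2333, 0.1963, 0.2745, 0.2959]

Balance equations π_j = Σ_i π_i·P[i][j]:
  π_0 = 1/8·π_0 + 1/8·π_1 + 1/4·π_2 + 3/8·π_3
  π_1 = 1/8·π_0 + 1/8·π_1 + 1/4·π_2 + 1/4·π_3
  π_2 = 1/4·π_0 + 3/8·π_1 + 1/4·π_2 + 1/4·π_3
  normalize: π_0 + π_1 + π_2 + π_3 = 1
Solving the linear system gives exactly π = [164/703, 138/703, 193/703, 208/703].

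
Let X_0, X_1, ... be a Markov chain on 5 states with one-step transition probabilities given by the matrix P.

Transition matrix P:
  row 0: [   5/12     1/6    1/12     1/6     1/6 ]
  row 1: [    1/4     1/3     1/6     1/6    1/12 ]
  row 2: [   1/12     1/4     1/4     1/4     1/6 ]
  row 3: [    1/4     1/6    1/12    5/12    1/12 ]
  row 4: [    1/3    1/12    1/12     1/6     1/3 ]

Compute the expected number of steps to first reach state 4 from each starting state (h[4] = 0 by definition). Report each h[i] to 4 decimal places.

h = [7.7310, 8.5206, 7.8959, 8.5900, 0.0000]

First-step conditioning: h[4] = 0; for i ≠ 4, h[i] = 1 + Σ_k P[i][k]·h[k].
  h[0] = 1 + 5/12·h[0] + 1/6·h[1] + 1/12·h[2] + 1/6·h[3]
  h[1] = 1 + 1/4·h[0] + 1/3·h[1] + 1/6·h[2] + 1/6·h[3]
  h[2] = 1 + 1/12·h[0] + 1/4·h[1] + 1/4·h[2] + 1/4·h[3]
  h[3] = 1 + 1/4·h[0] + 1/6·h[1] + 1/12·h[2] + 5/12·h[3]
Solving the 4×4 linear system over states ≠ 4 gives exactly h = [3564/461, 3928/461, 3640/461, 3960/461, 0] (h[4] = 0 is the target).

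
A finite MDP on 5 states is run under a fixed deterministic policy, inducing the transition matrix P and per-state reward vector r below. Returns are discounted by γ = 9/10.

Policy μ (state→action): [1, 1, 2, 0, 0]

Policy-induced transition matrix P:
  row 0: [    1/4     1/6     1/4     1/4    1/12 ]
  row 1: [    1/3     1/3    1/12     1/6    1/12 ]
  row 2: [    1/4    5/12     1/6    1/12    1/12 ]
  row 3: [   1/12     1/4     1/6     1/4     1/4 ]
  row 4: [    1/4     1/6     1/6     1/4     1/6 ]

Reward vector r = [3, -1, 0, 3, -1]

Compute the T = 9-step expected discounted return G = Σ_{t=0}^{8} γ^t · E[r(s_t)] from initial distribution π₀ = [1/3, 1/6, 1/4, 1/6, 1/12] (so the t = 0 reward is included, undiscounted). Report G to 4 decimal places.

G = 5.9511

t=0: π = [0.3333, 0.1667, 0.2500, 0.1667, 0.0833], E[r] = 1.2500, γ^t·E[r] = 1.250000, running G = 1.250000
t=1: π = [0.2361, 0.2708, 0.1806, 0.1944, 0.1181], E[r] = 0.9028, γ^t·E[r] = 0.812500, running G = 2.062500
t=2: π = [0.2402, 0.2731, 0.1638, 0.1973, 0.1256], E[r] = 0.9138, γ^t·E[r] = 0.740156, running G = 2.802656
t=3: π = [0.2399, 0.2696, 0.1639, 0.1999, 0.1267], E[r] = 0.9232, γ^t·E[r] = 0.672996, running G = 3.475652
t=4: π = [0.2391, 0.2692, 0.1642, 0.2002, 0.1272], E[r] = 0.9216, γ^t·E[r] = 0.604673, running G = 4.080326
t=5: π = [0.2391, 0.2693, 0.1642, 0.2002, 0.1273], E[r] = 0.9212, γ^t·E[r] = 0.543972, running G = 4.624298
t=6: π = [0.2391, 0.2693, 0.1641, 0.2002, 0.1273], E[r] = 0.9212, γ^t·E[r] = 0.489587, running G = 5.113885
t=7: π = [0.2391, 0.2693, 0.1642, 0.2002, 0.1273], E[r] = 0.9213, γ^t·E[r] = 0.440631, running G = 5.554516
t=8: π = [0.2391, 0.2693, 0.1642, 0.2002, 0.1273], E[r] = 0.9212, γ^t·E[r] = 0.396567, running G = 5.951083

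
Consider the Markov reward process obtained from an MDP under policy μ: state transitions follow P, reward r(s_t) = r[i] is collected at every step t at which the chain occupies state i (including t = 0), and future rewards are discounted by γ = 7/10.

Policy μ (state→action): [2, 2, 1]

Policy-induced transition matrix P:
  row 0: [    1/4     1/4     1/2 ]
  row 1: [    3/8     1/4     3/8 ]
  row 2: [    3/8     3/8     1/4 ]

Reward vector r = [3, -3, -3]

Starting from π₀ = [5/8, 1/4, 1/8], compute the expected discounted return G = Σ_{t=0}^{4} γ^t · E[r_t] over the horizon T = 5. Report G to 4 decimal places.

t=0: π = [0.6250, 0.2500, 0.1250], E[r] = 0.7500, γ^t·E[r] = 0.750000, running G = 0.750000
t=1: π = [0.2969, 0.2656, 0.4375], E[r] = -1.2188, γ^t·E[r] = -0.853125, running G = -0.103125
t=2: π = [0.3379, 0.3047, 0.3574], E[r] = -0.9727, γ^t·E[r] = -0.476602, running G = -0.579727
t=3: π = [0.3328, 0.2947, 0.3726], E[r] = -1.0034, γ^t·E[r] = -0.344172, running G = -0.923899
t=4: π = [0.3334, 0.2966, 0.3700], E[r] = -0.9996, γ^t·E[r] = -0.239997, running G = -1.163896

G = -1.1639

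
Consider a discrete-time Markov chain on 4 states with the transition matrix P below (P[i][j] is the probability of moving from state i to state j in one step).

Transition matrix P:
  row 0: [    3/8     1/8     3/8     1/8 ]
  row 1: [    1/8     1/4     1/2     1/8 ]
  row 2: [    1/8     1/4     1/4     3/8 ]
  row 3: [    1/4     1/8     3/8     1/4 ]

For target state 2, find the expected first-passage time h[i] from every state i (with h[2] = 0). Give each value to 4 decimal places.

h = [2.5455, 2.1818, 0.0000, 2.5455]

First-step conditioning: h[2] = 0; for i ≠ 2, h[i] = 1 + Σ_k P[i][k]·h[k].
  h[0] = 1 + 3/8·h[0] + 1/8·h[1] + 1/8·h[3]
  h[1] = 1 + 1/8·h[0] + 1/4·h[1] + 1/8·h[3]
  h[3] = 1 + 1/4·h[0] + 1/8·h[1] + 1/4·h[3]
Solving the 3×3 linear system over states ≠ 2 gives exactly h = [28/11, 24/11, 0, 28/11] (h[2] = 0 is the target).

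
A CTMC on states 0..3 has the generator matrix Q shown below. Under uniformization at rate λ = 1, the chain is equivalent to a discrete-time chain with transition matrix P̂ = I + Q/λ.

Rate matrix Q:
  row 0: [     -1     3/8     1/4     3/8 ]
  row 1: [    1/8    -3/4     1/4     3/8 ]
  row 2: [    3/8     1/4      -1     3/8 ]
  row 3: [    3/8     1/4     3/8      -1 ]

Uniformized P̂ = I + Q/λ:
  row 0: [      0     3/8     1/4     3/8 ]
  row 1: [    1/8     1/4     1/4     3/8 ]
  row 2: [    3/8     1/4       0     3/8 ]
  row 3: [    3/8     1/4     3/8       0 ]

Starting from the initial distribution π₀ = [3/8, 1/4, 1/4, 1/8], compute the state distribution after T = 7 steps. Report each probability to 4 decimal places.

t=0: π = [0.3750, 0.2500, 0.2500, 0.1250]
t=1: π = [0.1719, 0.2969, 0.2031, 0.3281]
t=2: π = [0.2363, 0.2715, 0.2402, 0.2520]
t=3: π = [0.2185, 0.2795, 0.2214, 0.2805]
t=4: π = [0.2232, 0.2773, 0.2297, 0.2698]
t=5: π = [0.2220, 0.2779, 0.2263, 0.2738]
t=6: π = [0.2223, 0.2777, 0.2277, 0.2723]
t=7: π = [0.2222, 0.2778, 0.2271, 0.2729]

π = [0.2222, 0.2778, 0.2271, 0.2729]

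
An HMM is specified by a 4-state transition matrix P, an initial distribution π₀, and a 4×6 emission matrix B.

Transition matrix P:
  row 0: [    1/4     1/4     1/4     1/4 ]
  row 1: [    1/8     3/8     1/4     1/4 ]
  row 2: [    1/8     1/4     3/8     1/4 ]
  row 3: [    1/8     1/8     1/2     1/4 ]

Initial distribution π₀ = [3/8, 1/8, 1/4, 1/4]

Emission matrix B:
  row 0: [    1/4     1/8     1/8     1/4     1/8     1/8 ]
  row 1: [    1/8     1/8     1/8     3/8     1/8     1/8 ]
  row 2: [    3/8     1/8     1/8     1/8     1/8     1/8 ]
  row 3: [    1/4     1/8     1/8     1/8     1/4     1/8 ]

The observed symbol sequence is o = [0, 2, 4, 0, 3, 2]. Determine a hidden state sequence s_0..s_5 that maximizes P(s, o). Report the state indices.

path = [2, 2, 3, 2, 1, 1]

t=0: δ = [9.375e-02, 1.562e-02, 9.375e-02, 6.250e-02]  (obs o_0=0)
t=1: δ = [2.930e-03, 2.930e-03, 4.395e-03, 2.930e-03]  ψ = [0, 0, 2, 0]  (obs o_1=2)
t=2: δ = [9.155e-05, 1.373e-04, 2.060e-04, 2.747e-04]  ψ = [0, 1, 2, 2]  (obs o_2=4)
t=3: δ = [8.583e-06, 6.437e-06, 5.150e-05, 1.717e-05]  ψ = [3, 1, 3, 3]  (obs o_3=0)
t=4: δ = [1.609e-06, 4.828e-06, 2.414e-06, 1.609e-06]  ψ = [2, 2, 2, 2]  (obs o_4=3)
t=5: δ = [7.544e-08, 2.263e-07, 1.509e-07, 1.509e-07]  ψ = [1, 1, 1, 1]  (obs o_5=2)
backtrack: best end state = 1; path = [2, 2, 3, 2, 1, 1]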